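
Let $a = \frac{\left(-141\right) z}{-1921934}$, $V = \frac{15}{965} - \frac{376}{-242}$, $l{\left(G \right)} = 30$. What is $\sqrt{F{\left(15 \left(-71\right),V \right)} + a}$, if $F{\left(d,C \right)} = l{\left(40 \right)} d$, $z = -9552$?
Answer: $\frac{3 i \sqrt{3278346294960758}}{960967} \approx 178.75 i$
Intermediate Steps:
$V = \frac{36647}{23353}$ ($V = 15 \cdot \frac{1}{965} - - \frac{188}{121} = \frac{3}{193} + \frac{188}{121} = \frac{36647}{23353} \approx 1.5693$)
$a = - \frac{673416}{960967}$ ($a = \frac{\left(-141\right) \left(-9552\right)}{-1921934} = 1346832 \left(- \frac{1}{1921934}\right) = - \frac{673416}{960967} \approx -0.70077$)
$F{\left(d,C \right)} = 30 d$
$\sqrt{F{\left(15 \left(-71\right),V \right)} + a} = \sqrt{30 \cdot 15 \left(-71\right) - \frac{673416}{960967}} = \sqrt{30 \left(-1065\right) - \frac{673416}{960967}} = \sqrt{-31950 - \frac{673416}{960967}} = \sqrt{- \frac{30703569066}{960967}} = \frac{3 i \sqrt{3278346294960758}}{960967}$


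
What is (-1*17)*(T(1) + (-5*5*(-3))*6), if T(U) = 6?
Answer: -7752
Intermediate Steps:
(-1*17)*(T(1) + (-5*5*(-3))*6) = (-1*17)*(6 + (-5*5*(-3))*6) = -17*(6 - 25*(-3)*6) = -17*(6 + 75*6) = -17*(6 + 450) = -17*456 = -7752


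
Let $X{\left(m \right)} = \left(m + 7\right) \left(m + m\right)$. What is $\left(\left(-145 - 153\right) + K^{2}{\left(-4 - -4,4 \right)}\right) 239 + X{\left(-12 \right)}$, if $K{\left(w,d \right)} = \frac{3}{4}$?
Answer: $- \frac{1135481}{16} \approx -70968.0$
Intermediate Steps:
$K{\left(w,d \right)} = \frac{3}{4}$ ($K{\left(w,d \right)} = 3 \cdot \frac{1}{4} = \frac{3}{4}$)
$X{\left(m \right)} = 2 m \left(7 + m\right)$ ($X{\left(m \right)} = \left(7 + m\right) 2 m = 2 m \left(7 + m\right)$)
$\left(\left(-145 - 153\right) + K^{2}{\left(-4 - -4,4 \right)}\right) 239 + X{\left(-12 \right)} = \left(\left(-145 - 153\right) + \left(\frac{3}{4}\right)^{2}\right) 239 + 2 \left(-12\right) \left(7 - 12\right) = \left(-298 + \frac{9}{16}\right) 239 + 2 \left(-12\right) \left(-5\right) = \left(- \frac{4759}{16}\right) 239 + 120 = - \frac{1137401}{16} + 120 = - \frac{1135481}{16}$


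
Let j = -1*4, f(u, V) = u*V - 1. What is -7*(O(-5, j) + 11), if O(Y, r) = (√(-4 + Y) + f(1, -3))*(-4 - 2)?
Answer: -245 + 126*I ≈ -245.0 + 126.0*I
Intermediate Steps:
f(u, V) = -1 + V*u (f(u, V) = V*u - 1 = -1 + V*u)
j = -4
O(Y, r) = 24 - 6*√(-4 + Y) (O(Y, r) = (√(-4 + Y) + (-1 - 3*1))*(-4 - 2) = (√(-4 + Y) + (-1 - 3))*(-6) = (√(-4 + Y) - 4)*(-6) = (-4 + √(-4 + Y))*(-6) = 24 - 6*√(-4 + Y))
-7*(O(-5, j) + 11) = -7*((24 - 6*√(-4 - 5)) + 11) = -7*((24 - 18*I) + 11) = -7*(35 - 18*I) = -245 + 126*I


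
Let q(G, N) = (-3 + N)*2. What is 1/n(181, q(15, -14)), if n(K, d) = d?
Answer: -1/34 ≈ -0.029412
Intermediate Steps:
q(G, N) = -6 + 2*N
1/n(181, q(15, -14)) = 1/(-6 + 2*(-14)) = 1/(-6 - 28) = 1/(-34) = -1/34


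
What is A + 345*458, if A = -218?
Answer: 157792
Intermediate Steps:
A + 345*458 = -218 + 345*458 = -218 + 158010 = 157792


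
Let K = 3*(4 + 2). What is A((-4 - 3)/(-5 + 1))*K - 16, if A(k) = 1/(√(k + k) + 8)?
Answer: -1648/121 - 18*√14/121 ≈ -14.176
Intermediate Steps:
K = 18 (K = 3*6 = 18)
A(k) = 1/(8 + √2*√k) (A(k) = 1/(√(2*k) + 8) = 1/(√2*√k + 8) = 1/(8 + √2*√k))
A((-4 - 3)/(-5 + 1))*K - 16 = 18/(8 + √2*√((-4 - 3)/(-5 + 1))) - 16 = 18/(8 + √2*√(-7/(-4))) - 16 = 18/(8 + √2*√(-7*(-¼))) - 16 = 18/(8 + √2*√(7/4)) - 16 = 18/(8 + √2*(√7/2)) - 16 = 18/(8 + √14/2) - 16 = -16 + 18/(8 + √14/2)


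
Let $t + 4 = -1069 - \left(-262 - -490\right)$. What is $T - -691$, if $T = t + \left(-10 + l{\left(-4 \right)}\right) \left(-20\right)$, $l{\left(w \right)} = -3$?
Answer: $-350$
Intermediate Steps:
$t = -1301$ ($t = -4 - \left(807 + 490\right) = -4 - 1297 = -1301$)
$T = -1041$ ($T = -1301 + \left(-10 - 3\right) \left(-20\right) = -1301 - -260 = -1301 + 260 = -1041$)
$T - -691 = -1041 - -691 = -1041 + 691 = -350$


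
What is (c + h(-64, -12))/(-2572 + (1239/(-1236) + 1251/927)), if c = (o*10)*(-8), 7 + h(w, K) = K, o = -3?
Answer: -91052/1059521 ≈ -0.085937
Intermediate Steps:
h(w, K) = -7 + K
c = 240 (c = -3*10*(-8) = -30*(-8) = 240)
(c + h(-64, -12))/(-2572 + (1239/(-1236) + 1251/927)) = (240 + (-7 - 12))/(-2572 + (1239/(-1236) + 1251/927)) = (240 - 19)/(-2572 + (1239*(-1/1236) + 1251*(1/927))) = 221/(-2572 + (-413/412 + 139/103)) = 221/(-2572 + 143/412) = 221/(-1059521/412) = 221*(-412/1059521) = -91052/1059521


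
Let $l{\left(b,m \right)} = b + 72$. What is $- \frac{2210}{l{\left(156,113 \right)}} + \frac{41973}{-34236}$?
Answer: $- \frac{2367539}{216828} \approx -10.919$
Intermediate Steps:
$l{\left(b,m \right)} = 72 + b$
$- \frac{2210}{l{\left(156,113 \right)}} + \frac{41973}{-34236} = - \frac{2210}{72 + 156} + \frac{41973}{-34236} = - \frac{2210}{228} + 41973 \left(- \frac{1}{34236}\right) = \left(-2210\right) \frac{1}{228} - \frac{13991}{11412} = - \frac{1105}{114} - \frac{13991}{11412} = - \frac{2367539}{216828}$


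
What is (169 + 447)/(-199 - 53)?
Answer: -22/9 ≈ -2.4444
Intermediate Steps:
(169 + 447)/(-199 - 53) = 616/(-252) = 616*(-1/252) = -22/9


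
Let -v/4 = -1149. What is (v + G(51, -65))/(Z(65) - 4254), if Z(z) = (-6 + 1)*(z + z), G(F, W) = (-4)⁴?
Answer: -1213/1226 ≈ -0.98940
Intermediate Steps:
v = 4596 (v = -4*(-1149) = 4596)
G(F, W) = 256
Z(z) = -10*z
(v + G(51, -65))/(Z(65) - 4254) = (4596 + 256)/(-10*65 - 4254) = 4852/(-650 - 4254) = 4852/(-4904) = 4852*(-1/4904) = -1213/1226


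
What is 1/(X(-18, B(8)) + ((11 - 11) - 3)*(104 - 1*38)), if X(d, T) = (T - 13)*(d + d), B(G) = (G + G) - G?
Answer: -1/18 ≈ -0.055556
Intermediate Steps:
B(G) = G (B(G) = 2*G - G = G)
X(d, T) = 2*d*(-13 + T) (X(d, T) = (-13 + T)*(2*d) = 2*d*(-13 + T))
1/(X(-18, B(8)) + ((11 - 11) - 3)*(104 - 1*38)) = 1/(2*(-18)*(-13 + 8) + ((11 - 11) - 3)*(104 - 1*38)) = 1/(2*(-18)*(-5) + (0 - 3)*(104 - 38)) = 1/(180 - 3*66) = 1/(180 - 198) = 1/(-18) = -1/18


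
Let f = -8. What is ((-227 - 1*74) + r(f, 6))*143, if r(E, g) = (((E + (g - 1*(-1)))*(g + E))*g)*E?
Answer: -56771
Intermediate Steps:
r(E, g) = E*g*(E + g)*(1 + E + g) (r(E, g) = (((E + (g + 1))*(E + g))*g)*E = (((E + (1 + g))*(E + g))*g)*E = (((1 + E + g)*(E + g))*g)*E = (((E + g)*(1 + E + g))*g)*E = (g*(E + g)*(1 + E + g))*E = E*g*(E + g)*(1 + E + g))
((-227 - 1*74) + r(f, 6))*143 = ((-227 - 1*74) - 8*6*(-8 + 6 + (-8)**2 + 6**2 + 2*(-8)*6))*143 = ((-227 - 74) - 8*6*(-8 + 6 + 64 + 36 - 96))*143 = (-301 - 8*6*2)*143 = (-301 - 96)*143 = -397*143 = -56771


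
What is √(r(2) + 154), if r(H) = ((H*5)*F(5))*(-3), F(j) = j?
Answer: 2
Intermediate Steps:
r(H) = -75*H (r(H) = ((H*5)*5)*(-3) = ((5*H)*5)*(-3) = (25*H)*(-3) = -75*H)
√(r(2) + 154) = √(-75*2 + 154) = √(-150 + 154) = √4 = 2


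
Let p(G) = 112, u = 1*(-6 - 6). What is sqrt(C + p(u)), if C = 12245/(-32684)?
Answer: sqrt(29810774073)/16342 ≈ 10.565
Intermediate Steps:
u = -12 (u = 1*(-12) = -12)
C = -12245/32684 (C = 12245*(-1/32684) = -12245/32684 ≈ -0.37465)
sqrt(C + p(u)) = sqrt(-12245/32684 + 112) = sqrt(3648363/32684) = sqrt(29810774073)/16342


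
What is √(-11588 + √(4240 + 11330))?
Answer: √(-11588 + 3*√1730) ≈ 107.07*I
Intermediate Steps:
√(-11588 + √(4240 + 11330)) = √(-11588 + √15570) = √(-11588 + 3*√1730)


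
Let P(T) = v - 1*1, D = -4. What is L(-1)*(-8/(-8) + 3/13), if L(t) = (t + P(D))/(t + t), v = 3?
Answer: -8/13 ≈ -0.61539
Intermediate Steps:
P(T) = 2 (P(T) = 3 - 1*1 = 3 - 1 = 2)
L(t) = (2 + t)/(2*t) (L(t) = (t + 2)/(t + t) = (2 + t)/((2*t)) = (2 + t)*(1/(2*t)) = (2 + t)/(2*t))
L(-1)*(-8/(-8) + 3/13) = ((½)*(2 - 1)/(-1))*(-8/(-8) + 3/13) = ((½)*(-1)*1)*(-8*(-⅛) + 3*(1/13)) = -(1 + 3/13)/2 = -½*16/13 = -8/13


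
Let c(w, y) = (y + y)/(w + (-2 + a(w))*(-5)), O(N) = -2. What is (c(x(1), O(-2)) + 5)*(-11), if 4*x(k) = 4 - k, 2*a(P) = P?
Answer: -3553/71 ≈ -50.042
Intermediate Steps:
a(P) = P/2
x(k) = 1 - k/4 (x(k) = (4 - k)/4 = 1 - k/4)
c(w, y) = 2*y/(10 - 3*w/2) (c(w, y) = (y + y)/(w + (-2 + w/2)*(-5)) = (2*y)/(w + (10 - 5*w/2)) = (2*y)/(10 - 3*w/2) = 2*y/(10 - 3*w/2))
(c(x(1), O(-2)) + 5)*(-11) = (4*(-2)/(20 - 3*(1 - ¼*1)) + 5)*(-11) = (4*(-2)/(20 - 3*(1 - ¼)) + 5)*(-11) = (4*(-2)/(20 - 3*¾) + 5)*(-11) = (4*(-2)/(20 - 9/4) + 5)*(-11) = (4*(-2)/(71/4) + 5)*(-11) = (4*(-2)*(4/71) + 5)*(-11) = (-32/71 + 5)*(-11) = (323/71)*(-11) = -3553/71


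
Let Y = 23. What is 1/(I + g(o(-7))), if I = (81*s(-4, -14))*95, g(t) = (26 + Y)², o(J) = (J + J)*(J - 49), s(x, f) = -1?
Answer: -1/5294 ≈ -0.00018889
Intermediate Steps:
o(J) = 2*J*(-49 + J) (o(J) = (2*J)*(-49 + J) = 2*J*(-49 + J))
g(t) = 2401 (g(t) = (26 + 23)² = 49² = 2401)
I = -7695 (I = (81*(-1))*95 = -81*95 = -7695)
1/(I + g(o(-7))) = 1/(-7695 + 2401) = 1/(-5294) = -1/5294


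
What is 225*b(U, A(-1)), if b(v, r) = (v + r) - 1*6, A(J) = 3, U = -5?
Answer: -1800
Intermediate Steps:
b(v, r) = -6 + r + v (b(v, r) = (r + v) - 6 = -6 + r + v)
225*b(U, A(-1)) = 225*(-6 + 3 - 5) = 225*(-8) = -1800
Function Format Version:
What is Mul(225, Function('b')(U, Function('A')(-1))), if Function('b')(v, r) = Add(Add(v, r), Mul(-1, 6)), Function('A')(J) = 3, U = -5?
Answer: -1800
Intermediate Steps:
Function('b')(v, r) = Add(-6, r, v) (Function('b')(v, r) = Add(Add(r, v), -6) = Add(-6, r, v))
Mul(225, Function('b')(U, Function('A')(-1))) = Mul(225, Add(-6, 3, -5)) = Mul(225, -8) = -1800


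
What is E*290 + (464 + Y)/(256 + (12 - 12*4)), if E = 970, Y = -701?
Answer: 61885763/220 ≈ 2.8130e+5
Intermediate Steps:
E*290 + (464 + Y)/(256 + (12 - 12*4)) = 970*290 + (464 - 701)/(256 + (12 - 12*4)) = 281300 - 237/(256 + (12 - 48)) = 281300 - 237/(256 - 36) = 281300 - 237/220 = 61885763/220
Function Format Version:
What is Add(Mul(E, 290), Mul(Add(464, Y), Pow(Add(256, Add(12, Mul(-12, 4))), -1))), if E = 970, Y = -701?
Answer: Rational(61885763, 220) ≈ 2.8130e+5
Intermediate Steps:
Add(Mul(E, 290), Mul(Add(464, Y), Pow(Add(256, Add(12, Mul(-12, 4))), -1))) = Add(Mul(970, 290), Mul(Add(464, -701), Pow(Add(256, Add(12, Mul(-12, 4))), -1))) = Add(281300, Mul(-237, Pow(Add(256, Add(12, -48)), -1))) = Add(281300, Mul(-237, Pow(Add(256, -36), -1))) = Add(281300, Mul(-237, Pow(220, -1))) = Add(281300, Mul(-237, Rational(1, 220))) = Add(281300, Rational(-237, 220)) = Rational(61885763, 220)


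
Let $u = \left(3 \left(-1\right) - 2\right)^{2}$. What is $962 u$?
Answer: $24050$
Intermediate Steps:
$u = 25$ ($u = \left(-3 - 2\right)^{2} = \left(-5\right)^{2} = 25$)
$962 u = 962 \cdot 25 = 24050$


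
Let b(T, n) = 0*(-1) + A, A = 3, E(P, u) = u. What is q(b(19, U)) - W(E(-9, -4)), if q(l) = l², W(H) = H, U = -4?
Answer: 13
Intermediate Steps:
b(T, n) = 3 (b(T, n) = 0*(-1) + 3 = 0 + 3 = 3)
q(b(19, U)) - W(E(-9, -4)) = 3² - 1*(-4) = 9 + 4 = 13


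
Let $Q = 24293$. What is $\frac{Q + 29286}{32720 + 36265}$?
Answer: $\frac{53579}{68985} \approx 0.77668$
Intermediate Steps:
$\frac{Q + 29286}{32720 + 36265} = \frac{24293 + 29286}{32720 + 36265} = \frac{53579}{68985}$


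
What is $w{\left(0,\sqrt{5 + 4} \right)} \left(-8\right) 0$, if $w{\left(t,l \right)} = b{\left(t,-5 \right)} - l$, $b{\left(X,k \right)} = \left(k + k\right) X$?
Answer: $0$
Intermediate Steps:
$b{\left(X,k \right)} = 2 X k$ ($b{\left(X,k \right)} = 2 k X = 2 X k$)
$w{\left(t,l \right)} = - l - 10 t$ ($w{\left(t,l \right)} = 2 t \left(-5\right) - l = - 10 t - l = - l - 10 t$)
$w{\left(0,\sqrt{5 + 4} \right)} \left(-8\right) 0 = \left(- \sqrt{5 + 4} - 0\right) \left(-8\right) 0 = \left(- \sqrt{9} + 0\right) \left(-8\right) 0 = \left(\left(-1\right) 3 + 0\right) \left(-8\right) 0 = \left(-3 + 0\right) \left(-8\right) 0 = \left(-3\right) \left(-8\right) 0 = 24 \cdot 0 = 0$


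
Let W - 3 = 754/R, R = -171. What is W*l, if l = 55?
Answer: -13255/171 ≈ -77.515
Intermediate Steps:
W = -241/171 (W = 3 + 754/(-171) = 3 + 754*(-1/171) = 3 - 754/171 = -241/171 ≈ -1.4094)
W*l = -241/171*55 = -13255/171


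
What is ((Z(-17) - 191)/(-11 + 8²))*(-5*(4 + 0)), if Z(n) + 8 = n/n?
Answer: 3960/53 ≈ 74.717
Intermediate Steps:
Z(n) = -7 (Z(n) = -8 + n/n = -8 + 1 = -7)
((Z(-17) - 191)/(-11 + 8²))*(-5*(4 + 0)) = ((-7 - 191)/(-11 + 8²))*(-5*(4 + 0)) = (-198/(-11 + 64))*(-5*4) = -198/53*(-20) = 3960/53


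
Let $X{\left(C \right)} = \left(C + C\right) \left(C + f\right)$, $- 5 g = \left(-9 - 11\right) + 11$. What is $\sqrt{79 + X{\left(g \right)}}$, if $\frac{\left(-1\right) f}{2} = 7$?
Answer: $\frac{\sqrt{877}}{5} \approx 5.9228$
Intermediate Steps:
$g = \frac{9}{5}$ ($g = - \frac{\left(-9 - 11\right) + 11}{5} = - \frac{-20 + 11}{5} = \left(- \frac{1}{5}\right) \left(-9\right) = \frac{9}{5} \approx 1.8$)
$f = -14$ ($f = \left(-2\right) 7 = -14$)
$X{\left(C \right)} = 2 C \left(-14 + C\right)$ ($X{\left(C \right)} = \left(C + C\right) \left(C - 14\right) = 2 C \left(-14 + C\right)$)
$\sqrt{79 + X{\left(g \right)}} = \sqrt{79 + 2 \cdot \frac{9}{5} \left(-14 + \frac{9}{5}\right)} = \sqrt{79 + 2 \cdot \frac{9}{5} \left(- \frac{61}{5}\right)} = \sqrt{79 - \frac{1098}{25}} = \sqrt{\frac{877}{25}} = \frac{\sqrt{877}}{5}$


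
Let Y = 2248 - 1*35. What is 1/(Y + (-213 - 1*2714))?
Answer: -1/714 ≈ -0.0014006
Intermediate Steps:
Y = 2213 (Y = 2248 - 35 = 2213)
1/(Y + (-213 - 1*2714)) = 1/(2213 + (-213 - 1*2714)) = 1/(2213 + (-213 - 2714)) = 1/(2213 - 2927) = 1/(-714) = -1/714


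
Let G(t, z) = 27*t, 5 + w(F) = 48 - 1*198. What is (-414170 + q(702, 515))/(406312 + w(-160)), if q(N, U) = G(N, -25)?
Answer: -395216/406157 ≈ -0.97306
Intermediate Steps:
w(F) = -155 (w(F) = -5 + (48 - 1*198) = -5 + (48 - 198) = -5 - 150 = -155)
q(N, U) = 27*N
(-414170 + q(702, 515))/(406312 + w(-160)) = (-414170 + 27*702)/(406312 - 155) = (-414170 + 18954)/406157 = -395216*1/406157 = -395216/406157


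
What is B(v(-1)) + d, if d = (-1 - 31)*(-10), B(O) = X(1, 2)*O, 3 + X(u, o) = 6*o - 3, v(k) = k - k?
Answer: 320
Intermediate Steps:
v(k) = 0
X(u, o) = -6 + 6*o (X(u, o) = -3 + (6*o - 3) = -3 + (-3 + 6*o) = -6 + 6*o)
B(O) = 6*O (B(O) = (-6 + 6*2)*O = (-6 + 12)*O = 6*O)
d = 320 (d = -32*(-10) = 320)
B(v(-1)) + d = 6*0 + 320 = 0 + 320 = 320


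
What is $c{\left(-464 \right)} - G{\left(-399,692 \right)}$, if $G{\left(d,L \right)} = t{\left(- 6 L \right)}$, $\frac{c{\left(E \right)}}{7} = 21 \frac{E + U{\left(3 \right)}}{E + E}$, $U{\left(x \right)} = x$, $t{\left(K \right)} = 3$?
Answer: $\frac{64983}{928} \approx 70.025$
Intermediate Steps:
$c{\left(E \right)} = \frac{147 \left(3 + E\right)}{2 E}$ ($c{\left(E \right)} = 7 \cdot 21 \frac{E + 3}{E + E} = 7 \cdot 21 \frac{3 + E}{2 E} = 7 \frac{21 \left(3 + E\right)}{2 E} = \frac{147 \left(3 + E\right)}{2 E}$)
$G{\left(d,L \right)} = 3$
$c{\left(-464 \right)} - G{\left(-399,692 \right)} = \frac{147 \left(3 - 464\right)}{2 \left(-464\right)} - 3 = \frac{147}{2} \left(- \frac{1}{464}\right) \left(-461\right) - 3 = \frac{67767}{928} - 3 = \frac{64983}{928}$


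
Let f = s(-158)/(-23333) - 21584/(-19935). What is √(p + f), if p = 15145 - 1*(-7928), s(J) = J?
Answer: √554696857257007268615/155047785 ≈ 151.90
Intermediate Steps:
p = 23073 (p = 15145 + 7928 = 23073)
f = 506769202/465143355 (f = -158/(-23333) - 21584/(-19935) = -158*(-1/23333) - 21584*(-1/19935) = 158/23333 + 21584/19935 = 506769202/465143355 ≈ 1.0895)
√(p + f) = √(23073 + 506769202/465143355) = √(10732759399117/465143355) = √554696857257007268615/155047785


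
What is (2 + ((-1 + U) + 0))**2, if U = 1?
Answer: 4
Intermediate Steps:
(2 + ((-1 + U) + 0))**2 = (2 + ((-1 + 1) + 0))**2 = (2 + (0 + 0))**2 = (2 + 0)**2 = 2**2 = 4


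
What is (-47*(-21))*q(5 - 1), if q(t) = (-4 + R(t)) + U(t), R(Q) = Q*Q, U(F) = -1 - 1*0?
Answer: 10857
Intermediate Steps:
U(F) = -1 (U(F) = -1 + 0 = -1)
R(Q) = Q²
q(t) = -5 + t² (q(t) = (-4 + t²) - 1 = -5 + t²)
(-47*(-21))*q(5 - 1) = (-47*(-21))*(-5 + (5 - 1)²) = 987*(-5 + 4²) = 987*(-5 + 16) = 987*11 = 10857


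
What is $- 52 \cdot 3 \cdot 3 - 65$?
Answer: $-533$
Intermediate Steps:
$- 52 \cdot 3 \cdot 3 - 65 = \left(-52\right) 9 - 65 = -468 - 65 = -533$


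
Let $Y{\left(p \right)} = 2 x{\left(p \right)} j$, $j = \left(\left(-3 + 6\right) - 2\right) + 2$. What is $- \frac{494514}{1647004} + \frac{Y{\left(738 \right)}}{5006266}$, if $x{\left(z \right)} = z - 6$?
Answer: $- \frac{617108745789}{2061335031766} \approx -0.29937$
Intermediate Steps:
$j = 3$ ($j = \left(3 - 2\right) + 2 = 1 + 2 = 3$)
$x{\left(z \right)} = -6 + z$ ($x{\left(z \right)} = z - 6 = -6 + z$)
$Y{\left(p \right)} = -36 + 6 p$ ($Y{\left(p \right)} = 2 \left(-6 + p\right) 3 = \left(-12 + 2 p\right) 3 = -36 + 6 p$)
$- \frac{494514}{1647004} + \frac{Y{\left(738 \right)}}{5006266} = - \frac{494514}{1647004} + \frac{-36 + 6 \cdot 738}{5006266} = \left(-494514\right) \frac{1}{1647004} + \left(-36 + 4428\right) \frac{1}{5006266} = - \frac{247257}{823502} + 4392 \cdot \frac{1}{5006266} = - \frac{247257}{823502} + \frac{2196}{2503133} = - \frac{617108745789}{2061335031766}$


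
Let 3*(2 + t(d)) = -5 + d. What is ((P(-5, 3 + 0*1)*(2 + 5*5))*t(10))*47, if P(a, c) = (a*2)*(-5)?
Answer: -21150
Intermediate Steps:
t(d) = -11/3 + d/3 (t(d) = -2 + (-5 + d)/3 = -2 + (-5/3 + d/3) = -11/3 + d/3)
P(a, c) = -10*a (P(a, c) = (2*a)*(-5) = -10*a)
((P(-5, 3 + 0*1)*(2 + 5*5))*t(10))*47 = (((-10*(-5))*(2 + 5*5))*(-11/3 + (⅓)*10))*47 = ((50*(2 + 25))*(-11/3 + 10/3))*47 = ((50*27)*(-⅓))*47 = (1350*(-⅓))*47 = -450*47 = -21150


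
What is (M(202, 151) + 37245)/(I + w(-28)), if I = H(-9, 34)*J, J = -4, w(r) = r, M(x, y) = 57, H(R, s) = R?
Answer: 18651/4 ≈ 4662.8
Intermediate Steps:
I = 36 (I = -9*(-4) = 36)
(M(202, 151) + 37245)/(I + w(-28)) = (57 + 37245)/(36 - 28) = 37302/8 = 37302*(1/8) = 18651/4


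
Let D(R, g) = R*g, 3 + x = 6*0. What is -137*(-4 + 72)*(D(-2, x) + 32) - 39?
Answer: -354047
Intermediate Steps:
x = -3 (x = -3 + 6*0 = -3 + 0 = -3)
-137*(-4 + 72)*(D(-2, x) + 32) - 39 = -137*(-4 + 72)*(-2*(-3) + 32) - 39 = -9316*(6 + 32) - 39 = -9316*38 - 39 = -137*2584 - 39 = -354008 - 39 = -354047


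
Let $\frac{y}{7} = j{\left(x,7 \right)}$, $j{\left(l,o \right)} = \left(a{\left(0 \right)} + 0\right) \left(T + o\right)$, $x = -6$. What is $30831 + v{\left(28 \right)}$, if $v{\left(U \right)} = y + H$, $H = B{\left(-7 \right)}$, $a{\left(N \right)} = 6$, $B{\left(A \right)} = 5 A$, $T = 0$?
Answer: $31090$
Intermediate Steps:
$H = -35$ ($H = 5 \left(-7\right) = -35$)
$j{\left(l,o \right)} = 6 o$ ($j{\left(l,o \right)} = \left(6 + 0\right) \left(0 + o\right) = 6 o$)
$y = 294$ ($y = 7 \cdot 6 \cdot 7 = 7 \cdot 42 = 294$)
$v{\left(U \right)} = 259$ ($v{\left(U \right)} = 294 - 35 = 259$)
$30831 + v{\left(28 \right)} = 30831 + 259 = 31090$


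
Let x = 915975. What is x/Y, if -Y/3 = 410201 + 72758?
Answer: -305325/482959 ≈ -0.63220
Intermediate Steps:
Y = -1448877 (Y = -3*(410201 + 72758) = -3*482959 = -1448877)
x/Y = 915975/(-1448877) = 915975*(-1/1448877) = -305325/482959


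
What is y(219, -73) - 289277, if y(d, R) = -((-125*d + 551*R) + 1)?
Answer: -221680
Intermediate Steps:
y(d, R) = -1 - 551*R + 125*d (y(d, R) = -(1 - 125*d + 551*R) = -1 - 551*R + 125*d)
y(219, -73) - 289277 = (-1 - 551*(-73) + 125*219) - 289277 = (-1 + 40223 + 27375) - 289277 = 67597 - 289277 = -221680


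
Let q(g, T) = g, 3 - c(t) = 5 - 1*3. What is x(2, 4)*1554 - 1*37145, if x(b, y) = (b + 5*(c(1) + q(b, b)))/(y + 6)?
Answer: -172516/5 ≈ -34503.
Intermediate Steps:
c(t) = 1 (c(t) = 3 - (5 - 1*3) = 3 - (5 - 3) = 3 - 1*2 = 3 - 2 = 1)
x(b, y) = (5 + 6*b)/(6 + y) (x(b, y) = (b + 5*(1 + b))/(y + 6) = (b + (5 + 5*b))/(6 + y) = (5 + 6*b)/(6 + y))
x(2, 4)*1554 - 1*37145 = ((5 + 6*2)/(6 + 4))*1554 - 1*37145 = ((5 + 12)/10)*1554 - 37145 = ((⅒)*17)*1554 - 37145 = (17/10)*1554 - 37145 = 13209/5 - 37145 = -172516/5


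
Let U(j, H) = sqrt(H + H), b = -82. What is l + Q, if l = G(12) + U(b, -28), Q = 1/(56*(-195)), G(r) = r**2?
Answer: 1572479/10920 + 2*I*sqrt(14) ≈ 144.0 + 7.4833*I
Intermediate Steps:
U(j, H) = sqrt(2)*sqrt(H) (U(j, H) = sqrt(2*H) = sqrt(2)*sqrt(H))
Q = -1/10920 (Q = 1/(-10920) = -1/10920 ≈ -9.1575e-5)
l = 144 + 2*I*sqrt(14) (l = 12**2 + sqrt(2)*sqrt(-28) = 144 + sqrt(2)*(2*I*sqrt(7)) = 144 + 2*I*sqrt(14) ≈ 144.0 + 7.4833*I)
l + Q = (144 + 2*I*sqrt(14)) - 1/10920 = 1572479/10920 + 2*I*sqrt(14)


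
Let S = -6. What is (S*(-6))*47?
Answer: 1692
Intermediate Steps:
(S*(-6))*47 = -6*(-6)*47 = 36*47 = 1692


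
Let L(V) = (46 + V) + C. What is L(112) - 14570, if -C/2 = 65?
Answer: -14542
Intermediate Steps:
C = -130 (C = -2*65 = -130)
L(V) = -84 + V (L(V) = (46 + V) - 130 = -84 + V)
L(112) - 14570 = (-84 + 112) - 14570 = 28 - 14570 = -14542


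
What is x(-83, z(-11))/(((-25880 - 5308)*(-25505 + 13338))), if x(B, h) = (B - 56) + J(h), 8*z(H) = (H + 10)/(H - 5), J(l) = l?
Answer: -17791/48571442688 ≈ -3.6629e-7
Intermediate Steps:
z(H) = (10 + H)/(8*(-5 + H)) (z(H) = ((H + 10)/(H - 5))/8 = ((10 + H)/(-5 + H))/8 = (10 + H)/(8*(-5 + H)))
x(B, h) = -56 + B + h (x(B, h) = (B - 56) + h = (-56 + B) + h = -56 + B + h)
x(-83, z(-11))/(((-25880 - 5308)*(-25505 + 13338))) = (-56 - 83 + (10 - 11)/(8*(-5 - 11)))/(((-25880 - 5308)*(-25505 + 13338))) = (-56 - 83 + (⅛)*(-1)/(-16))/((-31188*(-12167))) = (-56 - 83 + (⅛)*(-1/16)*(-1))/379464396 = (-56 - 83 + 1/128)*(1/379464396) = -17791/128*1/379464396 = -17791/48571442688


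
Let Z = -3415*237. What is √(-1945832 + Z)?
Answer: 31*I*√2867 ≈ 1659.9*I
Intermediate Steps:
Z = -809355
√(-1945832 + Z) = √(-1945832 - 809355) = √(-2755187) = 31*I*√2867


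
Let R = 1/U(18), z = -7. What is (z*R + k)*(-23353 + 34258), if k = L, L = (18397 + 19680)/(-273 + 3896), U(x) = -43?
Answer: 18131438160/155789 ≈ 1.1638e+5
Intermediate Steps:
R = -1/43 (R = 1/(-43) = -1/43 ≈ -0.023256)
L = 38077/3623 ≈ 10.510
k = 38077/3623 ≈ 10.510
(z*R + k)*(-23353 + 34258) = (-7*(-1/43) + 38077/3623)*(-23353 + 34258) = (7/43 + 38077/3623)*10905 = (1662672/155789)*10905 = 18131438160/155789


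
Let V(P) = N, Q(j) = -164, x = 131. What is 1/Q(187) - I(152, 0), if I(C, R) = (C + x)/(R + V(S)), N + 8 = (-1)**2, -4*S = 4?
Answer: 46405/1148 ≈ 40.422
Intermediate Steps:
S = -1 (S = -1/4*4 = -1)
N = -7 (N = -8 + (-1)**2 = -8 + 1 = -7)
V(P) = -7
I(C, R) = (131 + C)/(-7 + R) (I(C, R) = (C + 131)/(R - 7) = (131 + C)/(-7 + R))
1/Q(187) - I(152, 0) = 1/(-164) - (131 + 152)/(-7 + 0) = -1/164 - 283/(-7) = -1/164 - (-1)*283/7 = -1/164 - 1*(-283/7) = -1/164 + 283/7 = 46405/1148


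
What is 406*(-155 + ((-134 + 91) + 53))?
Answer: -58870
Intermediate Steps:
406*(-155 + ((-134 + 91) + 53)) = 406*(-155 + (-43 + 53)) = 406*(-155 + 10) = 406*(-145) = -58870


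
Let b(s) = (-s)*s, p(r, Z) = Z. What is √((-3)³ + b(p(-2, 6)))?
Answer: 3*I*√7 ≈ 7.9373*I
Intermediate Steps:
b(s) = -s²
√((-3)³ + b(p(-2, 6))) = √((-3)³ - 1*6²) = √(-27 - 1*36) = √(-27 - 36) = √(-63) = 3*I*√7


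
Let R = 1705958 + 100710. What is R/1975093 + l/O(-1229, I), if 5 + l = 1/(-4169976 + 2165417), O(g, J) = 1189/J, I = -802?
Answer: 492253783052764/114816523020623 ≈ 4.2873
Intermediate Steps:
l = -10022796/2004559 (l = -5 + 1/(-4169976 + 2165417) = -5 + 1/(-2004559) = -5 - 1/2004559 = -10022796/2004559 ≈ -5.0000)
R = 1806668
R/1975093 + l/O(-1229, I) = 1806668/1975093 - 10022796/(2004559*(1189/(-802))) = 1806668*(1/1975093) - 10022796/(2004559*(1189*(-1/802))) = 1806668/1975093 - 10022796/(2004559*(-1189/802)) = 1806668/1975093 - 10022796/2004559*(-802/1189) = 1806668/1975093 + 8038282392/2383420651 = 492253783052764/114816523020623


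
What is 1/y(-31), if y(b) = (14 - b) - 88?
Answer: -1/43 ≈ -0.023256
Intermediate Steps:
y(b) = -74 - b
1/y(-31) = 1/(-74 - 1*(-31)) = 1/(-74 + 31) = 1/(-43) = -1/43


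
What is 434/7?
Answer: 62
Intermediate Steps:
434/7 = (⅐)*434 = 62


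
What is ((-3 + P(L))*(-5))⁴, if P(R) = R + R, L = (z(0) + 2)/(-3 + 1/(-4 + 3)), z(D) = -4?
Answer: 10000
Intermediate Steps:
L = ½ (L = (-4 + 2)/(-3 + 1/(-4 + 3)) = -2/(-3 + 1/(-1)) = -2/(-3 - 1) = -2/(-4) = -2*(-¼) = ½ ≈ 0.50000)
P(R) = 2*R
((-3 + P(L))*(-5))⁴ = ((-3 + 2*(½))*(-5))⁴ = ((-3 + 1)*(-5))⁴ = (-2*(-5))⁴ = 10⁴ = 10000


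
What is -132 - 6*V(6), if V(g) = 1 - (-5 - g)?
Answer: -204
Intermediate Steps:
V(g) = 6 + g (V(g) = 1 + (5 + g) = 6 + g)
-132 - 6*V(6) = -132 - 6*(6 + 6) = -132 - 6*12 = -132 - 72 = -204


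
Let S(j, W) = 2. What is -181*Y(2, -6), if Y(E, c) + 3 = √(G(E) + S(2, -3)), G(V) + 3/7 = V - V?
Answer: 543 - 181*√77/7 ≈ 316.10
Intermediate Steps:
G(V) = -3/7 (G(V) = -3/7 + (V - V) = -3/7 + 0 = -3/7)
Y(E, c) = -3 + √77/7 (Y(E, c) = -3 + √(-3/7 + 2) = -3 + √(11/7) = -3 + √77/7)
-181*Y(2, -6) = -181*(-3 + √77/7) = 543 - 181*√77/7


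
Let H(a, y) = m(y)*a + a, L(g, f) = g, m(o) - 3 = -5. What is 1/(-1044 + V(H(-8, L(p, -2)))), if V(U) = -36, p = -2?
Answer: -1/1080 ≈ -0.00092593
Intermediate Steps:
m(o) = -2 (m(o) = 3 - 5 = -2)
H(a, y) = -a (H(a, y) = -2*a + a = -a)
1/(-1044 + V(H(-8, L(p, -2)))) = 1/(-1044 - 36) = 1/(-1080) = -1/1080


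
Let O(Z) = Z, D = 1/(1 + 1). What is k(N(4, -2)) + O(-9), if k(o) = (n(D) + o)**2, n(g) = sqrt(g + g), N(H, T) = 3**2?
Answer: 91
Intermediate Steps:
D = 1/2 ≈ 0.50000
N(H, T) = 9
n(g) = sqrt(2)*sqrt(g) (n(g) = sqrt(2*g) = sqrt(2)*sqrt(g))
k(o) = (1 + o)**2 (k(o) = (sqrt(2)*sqrt(1/2) + o)**2 = (sqrt(2)*(sqrt(2)/2) + o)**2 = (1 + o)**2)
k(N(4, -2)) + O(-9) = (1 + 9)**2 - 9 = 10**2 - 9 = 100 - 9 = 91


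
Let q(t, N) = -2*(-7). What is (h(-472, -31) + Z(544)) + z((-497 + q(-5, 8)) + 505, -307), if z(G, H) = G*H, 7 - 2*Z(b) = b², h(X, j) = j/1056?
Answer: -163382767/1056 ≈ -1.5472e+5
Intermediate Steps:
q(t, N) = 14
h(X, j) = j/1056 (h(X, j) = j*(1/1056) = j/1056)
Z(b) = 7/2 - b²/2
(h(-472, -31) + Z(544)) + z((-497 + q(-5, 8)) + 505, -307) = ((1/1056)*(-31) + (7/2 - ½*544²)) + ((-497 + 14) + 505)*(-307) = (-31/1056 + (7/2 - ½*295936)) + (-483 + 505)*(-307) = (-31/1056 + (7/2 - 147968)) + 22*(-307) = (-31/1056 - 295929/2) - 6754 = -156250543/1056 - 6754 = -163382767/1056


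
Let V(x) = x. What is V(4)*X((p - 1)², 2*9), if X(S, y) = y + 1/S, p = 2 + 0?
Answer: 76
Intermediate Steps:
p = 2
V(4)*X((p - 1)², 2*9) = 4*(2*9 + 1/((2 - 1)²)) = 4*(18 + 1/(1²)) = 4*(18 + 1/1) = 4*(18 + 1) = 4*19 = 76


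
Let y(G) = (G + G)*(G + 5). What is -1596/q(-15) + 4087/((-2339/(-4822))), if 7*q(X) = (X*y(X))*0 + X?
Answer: 107248006/11695 ≈ 9170.4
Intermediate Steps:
y(G) = 2*G*(5 + G) (y(G) = (2*G)*(5 + G) = 2*G*(5 + G))
q(X) = X/7 (q(X) = ((X*(2*X*(5 + X)))*0 + X)/7 = ((2*X**2*(5 + X))*0 + X)/7 = (0 + X)/7 = X/7)
-1596/q(-15) + 4087/((-2339/(-4822))) = -1596/((1/7)*(-15)) + 4087/((-2339/(-4822))) = -1596/(-15/7) + 4087/((-2339*(-1/4822))) = -1596*(-7/15) + 4087/(2339/4822) = 3724/5 + 4087*(4822/2339) = 3724/5 + 19707514/2339 = 107248006/11695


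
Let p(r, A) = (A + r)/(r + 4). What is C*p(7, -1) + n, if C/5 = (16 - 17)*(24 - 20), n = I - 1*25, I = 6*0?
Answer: -395/11 ≈ -35.909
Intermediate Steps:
I = 0
n = -25 (n = 0 - 1*25 = 0 - 25 = -25)
p(r, A) = (A + r)/(4 + r)
C = -20 (C = 5*((16 - 17)*(24 - 20)) = 5*(-1*4) = 5*(-4) = -20)
C*p(7, -1) + n = -20*(-1 + 7)/(4 + 7) - 25 = -20*6/11 - 25 = -120/11 - 25 = -395/11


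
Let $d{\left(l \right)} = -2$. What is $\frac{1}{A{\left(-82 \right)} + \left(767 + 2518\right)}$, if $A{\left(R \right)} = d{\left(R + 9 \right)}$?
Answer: $\frac{1}{3283} \approx 0.0003046$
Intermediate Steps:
$A{\left(R \right)} = -2$
$\frac{1}{A{\left(-82 \right)} + \left(767 + 2518\right)} = \frac{1}{-2 + \left(767 + 2518\right)} = \frac{1}{-2 + 3285} = \frac{1}{3283}$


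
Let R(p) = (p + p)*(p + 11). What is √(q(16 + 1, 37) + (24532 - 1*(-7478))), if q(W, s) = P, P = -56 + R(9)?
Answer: √32314 ≈ 179.76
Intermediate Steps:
R(p) = 2*p*(11 + p) (R(p) = (2*p)*(11 + p) = 2*p*(11 + p))
P = 304 (P = -56 + 2*9*(11 + 9) = -56 + 2*9*20 = -56 + 360 = 304)
q(W, s) = 304
√(q(16 + 1, 37) + (24532 - 1*(-7478))) = √(304 + (24532 - 1*(-7478))) = √(304 + (24532 + 7478)) = √(304 + 32010) = √32314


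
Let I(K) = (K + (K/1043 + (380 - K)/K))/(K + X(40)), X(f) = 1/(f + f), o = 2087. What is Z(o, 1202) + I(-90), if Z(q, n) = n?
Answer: 81299142506/67577013 ≈ 1203.1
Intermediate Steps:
X(f) = 1/(2*f)
I(K) = (1044*K/1043 + (380 - K)/K)/(1/80 + K) (I(K) = (K + (K/1043 + (380 - K)/K))/(K + (½)/40) = (K + (K*(1/1043) + (380 - K)/K))/(K + (½)*(1/40)) = (K + (K/1043 + (380 - K)/K))/(K + 1/80) = (1044*K/1043 + (380 - K)/K)/(1/80 + K))
Z(o, 1202) + I(-90) = 1202 + (80/1043)*(396340 - 1043*(-90) + 1044*(-90)²)/(-90*(1 + 80*(-90))) = 1202 + (80/1043)*(-1/90)*(396340 + 93870 + 1044*8100)/(1 - 7200) = 1202 + (80/1043)*(-1/90)*(396340 + 93870 + 8456400)/(-7199) = 1202 + (80/1043)*(-1/90)*(-1/7199)*8946610 = 1202 + 71572880/67577013 = 81299142506/67577013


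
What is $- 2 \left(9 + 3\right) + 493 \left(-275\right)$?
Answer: $-135599$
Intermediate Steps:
$- 2 \left(9 + 3\right) + 493 \left(-275\right) = \left(-2\right) 12 - 135575 = -24 - 135575 = -135599$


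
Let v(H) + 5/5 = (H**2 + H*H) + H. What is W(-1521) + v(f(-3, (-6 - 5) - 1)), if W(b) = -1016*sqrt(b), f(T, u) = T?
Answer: 14 - 39624*I ≈ 14.0 - 39624.0*I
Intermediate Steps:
v(H) = -1 + H + 2*H**2 (v(H) = -1 + ((H**2 + H*H) + H) = -1 + ((H**2 + H**2) + H) = -1 + (2*H**2 + H) = -1 + (H + 2*H**2) = -1 + H + 2*H**2)
W(-1521) + v(f(-3, (-6 - 5) - 1)) = -39624*I + (-1 - 3 + 2*(-3)**2) = -39624*I + (-1 - 3 + 2*9) = -39624*I + (-1 - 3 + 18) = -39624*I + 14 = 14 - 39624*I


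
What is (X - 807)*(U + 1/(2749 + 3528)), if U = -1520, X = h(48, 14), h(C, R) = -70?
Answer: 8367491203/6277 ≈ 1.3330e+6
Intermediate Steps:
X = -70
(X - 807)*(U + 1/(2749 + 3528)) = (-70 - 807)*(-1520 + 1/(2749 + 3528)) = -877*(-1520 + 1/6277) = -877*(-9541039/6277) = 8367491203/6277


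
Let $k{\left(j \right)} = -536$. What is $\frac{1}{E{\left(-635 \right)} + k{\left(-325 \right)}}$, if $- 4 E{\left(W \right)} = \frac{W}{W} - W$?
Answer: $- \frac{1}{695} \approx -0.0014388$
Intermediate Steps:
$E{\left(W \right)} = - \frac{1}{4} + \frac{W}{4}$ ($E{\left(W \right)} = - \frac{\frac{W}{W} - W}{4} = - \frac{1 - W}{4} = - \frac{1}{4} + \frac{W}{4}$)
$\frac{1}{E{\left(-635 \right)} + k{\left(-325 \right)}} = \frac{1}{\left(- \frac{1}{4} + \frac{1}{4} \left(-635\right)\right) - 536} = \frac{1}{\left(- \frac{1}{4} - \frac{635}{4}\right) - 536} = \frac{1}{-159 - 536} = \frac{1}{-695} = - \frac{1}{695}$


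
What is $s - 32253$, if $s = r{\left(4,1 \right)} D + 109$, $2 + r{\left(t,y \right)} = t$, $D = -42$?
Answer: $-32228$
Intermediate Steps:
$r{\left(t,y \right)} = -2 + t$
$s = 25$ ($s = \left(-2 + 4\right) \left(-42\right) + 109 = 2 \left(-42\right) + 109 = -84 + 109 = 25$)
$s - 32253 = 25 - 32253 = -32228$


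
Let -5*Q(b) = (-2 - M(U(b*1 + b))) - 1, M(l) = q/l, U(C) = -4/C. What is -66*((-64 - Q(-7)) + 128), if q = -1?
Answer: -21153/5 ≈ -4230.6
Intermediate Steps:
M(l) = -1/l
Q(b) = 3/5 + b/10 (Q(b) = -((-2 - (-1)/((-4/(b*1 + b)))) - 1)/5 = -((-2 - (-1)/((-4/(b + b)))) - 1)/5 = -((-2 - (-1)/((-4*1/(2*b)))) - 1)/5 = -((-2 - (-1)/((-2/b))) - 1)/5 = -((-2 - (-1)*(-b/2)) - 1)/5 = -((-2 - b/2) - 1)/5 = -(-3 - b/2)/5 = 3/5 + b/10)
-66*((-64 - Q(-7)) + 128) = -66*((-64 - (3/5 + (1/10)*(-7))) + 128) = -66*((-64 - (3/5 - 7/10)) + 128) = -66*((-64 - 1*(-1/10)) + 128) = -66*((-64 + 1/10) + 128) = -66*(-639/10 + 128) = -66*641/10 = -21153/5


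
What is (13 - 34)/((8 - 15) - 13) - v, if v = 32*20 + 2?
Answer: -12819/20 ≈ -640.95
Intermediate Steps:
v = 642 (v = 640 + 2 = 642)
(13 - 34)/((8 - 15) - 13) - v = (13 - 34)/((8 - 15) - 13) - 1*642 = -21/(-7 - 13) - 642 = -21/(-20) - 642 = -1/20*(-21) - 642 = 21/20 - 642 = -12819/20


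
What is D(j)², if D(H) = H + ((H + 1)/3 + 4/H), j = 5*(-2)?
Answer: 4489/25 ≈ 179.56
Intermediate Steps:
j = -10
D(H) = ⅓ + 4/H + 4*H/3 (D(H) = H + ((1 + H)*(⅓) + 4/H) = H + ((⅓ + H/3) + 4/H) = H + (⅓ + 4/H + H/3) = ⅓ + 4/H + 4*H/3)
D(j)² = ((⅓)*(12 - 10*(1 + 4*(-10)))/(-10))² = ((⅓)*(-⅒)*(12 - 10*(1 - 40)))² = ((⅓)*(-⅒)*(12 - 10*(-39)))² = ((⅓)*(-⅒)*(12 + 390))² = ((⅓)*(-⅒)*402)² = (-67/5)² = 4489/25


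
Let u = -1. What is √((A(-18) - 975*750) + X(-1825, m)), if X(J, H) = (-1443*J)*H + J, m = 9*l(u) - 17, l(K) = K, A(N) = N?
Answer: I*√69203443 ≈ 8318.9*I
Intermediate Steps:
m = -26 (m = 9*(-1) - 17 = -9 - 17 = -26)
X(J, H) = J - 1443*H*J (X(J, H) = -1443*H*J + J = J - 1443*H*J)
√((A(-18) - 975*750) + X(-1825, m)) = √((-18 - 975*750) - 1825*(1 - 1443*(-26))) = √((-18 - 731250) - 1825*(1 + 37518)) = √(-731268 - 1825*37519) = √(-731268 - 68472175) = √(-69203443) = I*√69203443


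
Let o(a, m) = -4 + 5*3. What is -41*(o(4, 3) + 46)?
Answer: -2337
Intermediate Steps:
o(a, m) = 11 (o(a, m) = -4 + 15 = 11)
-41*(o(4, 3) + 46) = -41*(11 + 46) = -41*57 = -2337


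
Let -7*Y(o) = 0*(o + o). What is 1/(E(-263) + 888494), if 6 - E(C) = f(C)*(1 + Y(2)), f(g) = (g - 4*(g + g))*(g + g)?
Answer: 1/1856866 ≈ 5.3854e-7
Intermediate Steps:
Y(o) = 0 (Y(o) = -0*(o + o) = -0*2*o = -⅐*0 = 0)
f(g) = -14*g² (f(g) = (g - 8*g)*(2*g) = (-7*g)*(2*g) = -14*g²)
E(C) = 6 + 14*C² (E(C) = 6 - (-14*C²)*(1 + 0) = 6 - (-14*C²) = 6 - (-14)*C² = 6 + 14*C²)
1/(E(-263) + 888494) = 1/((6 + 14*(-263)²) + 888494) = 1/((6 + 14*69169) + 888494) = 1/((6 + 968366) + 888494) = 1/(968372 + 888494) = 1/1856866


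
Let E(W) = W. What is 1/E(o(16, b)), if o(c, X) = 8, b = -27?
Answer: 1/8 ≈ 0.12500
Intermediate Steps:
1/E(o(16, b)) = 1/8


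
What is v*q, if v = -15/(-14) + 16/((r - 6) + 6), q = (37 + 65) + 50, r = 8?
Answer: 3268/7 ≈ 466.86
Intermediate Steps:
q = 152 (q = 102 + 50 = 152)
v = 43/14 (v = -15/(-14) + 16/((8 - 6) + 6) = -15*(-1/14) + 16/(2 + 6) = 15/14 + 16/8 = 15/14 + 16*(⅛) = 15/14 + 2 = 43/14 ≈ 3.0714)
v*q = (43/14)*152 = 3268/7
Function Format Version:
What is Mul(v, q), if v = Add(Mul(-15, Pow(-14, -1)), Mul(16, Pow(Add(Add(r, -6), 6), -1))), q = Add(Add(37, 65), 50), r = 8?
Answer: Rational(3268, 7) ≈ 466.86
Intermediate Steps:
q = 152 (q = Add(102, 50) = 152)
v = Rational(43, 14) (v = Add(Mul(-15, Pow(-14, -1)), Mul(16, Pow(Add(Add(8, -6), 6), -1))) = Add(Mul(-15, Rational(-1, 14)), Mul(16, Pow(Add(2, 6), -1))) = Add(Rational(15, 14), Mul(16, Pow(8, -1))) = Add(Rational(15, 14), Mul(16, Rational(1, 8))) = Add(Rational(15, 14), 2) = Rational(43, 14) ≈ 3.0714)
Mul(v, q) = Mul(Rational(43, 14), 152) = Rational(3268, 7)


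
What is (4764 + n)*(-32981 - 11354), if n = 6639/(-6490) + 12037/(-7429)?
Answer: -2035553344272193/9642842 ≈ -2.1109e+8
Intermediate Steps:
n = -127441261/48214210 (n = 6639*(-1/6490) + 12037*(-1/7429) = -6639/6490 - 12037/7429 = -127441261/48214210 ≈ -2.6432)
(4764 + n)*(-32981 - 11354) = (4764 - 127441261/48214210)*(-32981 - 11354) = (229565055179/48214210)*(-44335) = -2035553344272193/9642842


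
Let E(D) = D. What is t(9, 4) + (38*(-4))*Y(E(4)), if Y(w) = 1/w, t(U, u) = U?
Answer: -29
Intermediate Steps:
t(9, 4) + (38*(-4))*Y(E(4)) = 9 + (38*(-4))/4 = 9 - 152*1/4 = 9 - 38 = -29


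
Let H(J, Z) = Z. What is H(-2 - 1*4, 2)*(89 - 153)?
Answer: -128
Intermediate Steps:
H(-2 - 1*4, 2)*(89 - 153) = 2*(89 - 153) = 2*(-64) = -128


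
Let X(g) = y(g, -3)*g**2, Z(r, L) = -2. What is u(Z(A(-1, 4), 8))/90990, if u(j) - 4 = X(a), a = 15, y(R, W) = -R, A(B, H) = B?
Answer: -3371/90990 ≈ -0.037048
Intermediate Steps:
X(g) = -g**3 (X(g) = (-g)*g**2 = -g**3)
u(j) = -3371 (u(j) = 4 - 1*15**3 = 4 - 1*3375 = 4 - 3375 = -3371)
u(Z(A(-1, 4), 8))/90990 = -3371/90990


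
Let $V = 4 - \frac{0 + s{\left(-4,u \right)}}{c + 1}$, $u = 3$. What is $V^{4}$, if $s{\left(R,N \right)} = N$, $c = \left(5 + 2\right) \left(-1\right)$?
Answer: $\frac{6561}{16} \approx 410.06$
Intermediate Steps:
$c = -7$ ($c = 7 \left(-1\right) = -7$)
$V = \frac{9}{2}$ ($V = 4 - \frac{0 + 3}{-7 + 1} = 4 - \frac{3}{-6} = 4 - 3 \left(- \frac{1}{6}\right) = 4 - - \frac{1}{2} = 4 + \frac{1}{2} = \frac{9}{2} \approx 4.5$)
$V^{4} = \left(\frac{9}{2}\right)^{4} = \frac{6561}{16}$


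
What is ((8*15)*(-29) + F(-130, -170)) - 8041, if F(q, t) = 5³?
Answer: -11396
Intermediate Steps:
F(q, t) = 125
((8*15)*(-29) + F(-130, -170)) - 8041 = ((8*15)*(-29) + 125) - 8041 = (120*(-29) + 125) - 8041 = (-3480 + 125) - 8041 = -3355 - 8041 = -11396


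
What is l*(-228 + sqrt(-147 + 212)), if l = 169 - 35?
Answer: -30552 + 134*sqrt(65) ≈ -29472.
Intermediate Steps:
l = 134
l*(-228 + sqrt(-147 + 212)) = 134*(-228 + sqrt(-147 + 212)) = 134*(-228 + sqrt(65)) = -30552 + 134*sqrt(65)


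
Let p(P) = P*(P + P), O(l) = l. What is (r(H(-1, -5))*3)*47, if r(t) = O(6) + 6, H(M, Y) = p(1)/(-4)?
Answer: 1692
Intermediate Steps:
p(P) = 2*P² (p(P) = P*(2*P) = 2*P²)
H(M, Y) = -½ (H(M, Y) = (2*1²)/(-4) = (2*1)*(-¼) = 2*(-¼) = -½)
r(t) = 12 (r(t) = 6 + 6 = 12)
(r(H(-1, -5))*3)*47 = (12*3)*47 = 36*47 = 1692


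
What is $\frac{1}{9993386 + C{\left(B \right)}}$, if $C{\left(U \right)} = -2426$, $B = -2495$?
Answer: $\frac{1}{9990960} \approx 1.0009 \cdot 10^{-7}$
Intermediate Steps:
$\frac{1}{9993386 + C{\left(B \right)}} = \frac{1}{9993386 - 2426} = \frac{1}{9990960}$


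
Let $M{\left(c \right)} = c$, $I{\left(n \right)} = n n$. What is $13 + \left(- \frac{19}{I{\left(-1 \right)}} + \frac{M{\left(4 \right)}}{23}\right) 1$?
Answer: $- \frac{134}{23} \approx -5.8261$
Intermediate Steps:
$I{\left(n \right)} = n^{2}$
$13 + \left(- \frac{19}{I{\left(-1 \right)}} + \frac{M{\left(4 \right)}}{23}\right) 1 = 13 + \left(- \frac{19}{\left(-1\right)^{2}} + \frac{4}{23}\right) 1 = 13 + \left(- \frac{19}{1} + 4 \cdot \frac{1}{23}\right) 1 = 13 + \left(\left(-19\right) 1 + \frac{4}{23}\right) 1 = 13 + \left(-19 + \frac{4}{23}\right) 1 = 13 - \frac{433}{23} = - \frac{134}{23}$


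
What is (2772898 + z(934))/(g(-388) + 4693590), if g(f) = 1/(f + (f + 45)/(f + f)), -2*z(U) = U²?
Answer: 351378428200/705786861887 ≈ 0.49785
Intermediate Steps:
z(U) = -U²/2
g(f) = 1/(f + (45 + f)/(2*f)) (g(f) = 1/(f + (45 + f)/((2*f))) = 1/(f + (45 + f)*(1/(2*f))) = 1/(f + (45 + f)/(2*f)))
(2772898 + z(934))/(g(-388) + 4693590) = (2772898 - ½*934²)/(2*(-388)/(45 - 388 + 2*(-388)²) + 4693590) = (2772898 - ½*872356)/(2*(-388)/(45 - 388 + 2*150544) + 4693590) = (2772898 - 436178)/(2*(-388)/(45 - 388 + 301088) + 4693590) = 2336720/(2*(-388)/300745 + 4693590) = 2336720/(2*(-388)*(1/300745) + 4693590) = 2336720/(-776/300745 + 4693590) = 2336720/(1411573723774/300745) = 2336720*(300745/1411573723774) = 351378428200/705786861887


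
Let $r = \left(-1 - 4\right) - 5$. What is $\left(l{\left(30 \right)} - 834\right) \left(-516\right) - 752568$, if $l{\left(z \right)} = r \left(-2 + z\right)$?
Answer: $-177744$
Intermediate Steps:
$r = -10$ ($r = -5 - 5 = -10$)
$l{\left(z \right)} = 20 - 10 z$ ($l{\left(z \right)} = - 10 \left(-2 + z\right) = 20 - 10 z$)
$\left(l{\left(30 \right)} - 834\right) \left(-516\right) - 752568 = \left(\left(20 - 300\right) - 834\right) \left(-516\right) - 752568 = \left(-280 - 834\right) \left(-516\right) - 752568 = \left(-1114\right) \left(-516\right) - 752568 = 574824 - 752568 = -177744$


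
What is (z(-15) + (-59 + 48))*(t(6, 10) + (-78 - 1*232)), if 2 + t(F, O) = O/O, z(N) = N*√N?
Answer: 3421 + 4665*I*√15 ≈ 3421.0 + 18067.0*I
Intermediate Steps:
z(N) = N^(3/2)
t(F, O) = -1 (t(F, O) = -2 + O/O = -2 + 1 = -1)
(z(-15) + (-59 + 48))*(t(6, 10) + (-78 - 1*232)) = ((-15)^(3/2) + (-59 + 48))*(-1 + (-78 - 1*232)) = (-15*I*√15 - 11)*(-1 + (-78 - 232)) = (-11 - 15*I*√15)*(-1 - 310) = (-11 - 15*I*√15)*(-311) = 3421 + 4665*I*√15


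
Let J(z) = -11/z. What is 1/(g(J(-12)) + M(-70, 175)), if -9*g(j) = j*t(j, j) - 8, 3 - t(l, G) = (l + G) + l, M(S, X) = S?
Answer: -432/29867 ≈ -0.014464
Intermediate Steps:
t(l, G) = 3 - G - 2*l (t(l, G) = 3 - ((l + G) + l) = 3 - ((G + l) + l) = 3 - (G + 2*l) = 3 + (-G - 2*l) = 3 - G - 2*l)
g(j) = 8/9 - j*(3 - 3*j)/9 (g(j) = -(j*(3 - j - 2*j) - 8)/9 = -(j*(3 - 3*j) - 8)/9 = -(-8 + j*(3 - 3*j))/9 = 8/9 - j*(3 - 3*j)/9)
1/(g(J(-12)) + M(-70, 175)) = 1/((8/9 + (-11/(-12))*(-1 - 11/(-12))/3) - 70) = 1/((8/9 + (-11*(-1/12))*(-1 - 11*(-1/12))/3) - 70) = 1/((8/9 + (1/3)*(11/12)*(-1 + 11/12)) - 70) = 1/((8/9 + (1/3)*(11/12)*(-1/12)) - 70) = 1/((8/9 - 11/432) - 70) = 1/(373/432 - 70) = 1/(-29867/432) = -432/29867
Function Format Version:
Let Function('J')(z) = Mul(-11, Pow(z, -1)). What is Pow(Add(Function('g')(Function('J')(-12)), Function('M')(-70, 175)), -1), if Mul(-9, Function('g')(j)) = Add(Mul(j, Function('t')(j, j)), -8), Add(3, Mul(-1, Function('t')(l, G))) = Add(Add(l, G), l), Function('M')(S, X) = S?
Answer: Rational(-432, 29867) ≈ -0.014464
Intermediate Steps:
Function('t')(l, G) = Add(3, Mul(-1, G), Mul(-2, l)) (Function('t')(l, G) = Add(3, Mul(-1, Add(Add(l, G), l))) = Add(3, Mul(-1, Add(Add(G, l), l))) = Add(3, Mul(-1, Add(G, Mul(2, l)))) = Add(3, Add(Mul(-1, G), Mul(-2, l))) = Add(3, Mul(-1, G), Mul(-2, l)))
Function('g')(j) = Add(Rational(8, 9), Mul(Rational(-1, 9), j, Add(3, Mul(-3, j)))) (Function('g')(j) = Mul(Rational(-1, 9), Add(Mul(j, Add(3, Mul(-1, j), Mul(-2, j))), -8)) = Mul(Rational(-1, 9), Add(Mul(j, Add(3, Mul(-3, j))), -8)) = Mul(Rational(-1, 9), Add(-8, Mul(j, Add(3, Mul(-3, j))))) = Add(Rational(8, 9), Mul(Rational(-1, 9), j, Add(3, Mul(-3, j)))))
Pow(Add(Function('g')(Function('J')(-12)), Function('M')(-70, 175)), -1) = Pow(Add(Add(Rational(8, 9), Mul(Rational(1, 3), Mul(-11, Pow(-12, -1)), Add(-1, Mul(-11, Pow(-12, -1))))), -70), -1) = Pow(Add(Add(Rational(8, 9), Mul(Rational(1, 3), Mul(-11, Rational(-1, 12)), Add(-1, Mul(-11, Rational(-1, 12))))), -70), -1) = Pow(Add(Add(Rational(8, 9), Mul(Rational(1, 3), Rational(11, 12), Add(-1, Rational(11, 12)))), -70), -1) = Pow(Add(Add(Rational(8, 9), Mul(Rational(1, 3), Rational(11, 12), Rational(-1, 12))), -70), -1) = Pow(Add(Add(Rational(8, 9), Rational(-11, 432)), -70), -1) = Pow(Add(Rational(373, 432), -70), -1) = Pow(Rational(-29867, 432), -1) = Rational(-432, 29867)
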